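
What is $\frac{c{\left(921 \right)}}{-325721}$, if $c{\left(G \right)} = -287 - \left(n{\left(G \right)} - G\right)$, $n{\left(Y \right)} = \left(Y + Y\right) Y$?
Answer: $\frac{154168}{29611} \approx 5.2064$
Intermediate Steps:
$n{\left(Y \right)} = 2 Y^{2}$ ($n{\left(Y \right)} = 2 Y Y = 2 Y^{2}$)
$c{\left(G \right)} = -287 + G - 2 G^{2}$ ($c{\left(G \right)} = -287 - \left(2 G^{2} - G\right) = -287 - \left(- G + 2 G^{2}\right) = -287 + G - 2 G^{2}$)
$\frac{c{\left(921 \right)}}{-325721} = \frac{-287 + 921 - 2 \cdot 921^{2}}{-325721} = \left(-287 + 921 - 1696482\right) \left(- \frac{1}{325721}\right) = \left(-1695848\right) \left(- \frac{1}{325721}\right) = \frac{154168}{29611}$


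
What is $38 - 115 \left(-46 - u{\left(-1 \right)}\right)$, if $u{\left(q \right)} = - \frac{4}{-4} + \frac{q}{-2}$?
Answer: $\frac{11001}{2} \approx 5500.5$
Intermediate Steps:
$u{\left(q \right)} = 1 - \frac{q}{2}$ ($u{\left(q \right)} = \left(-4\right) \left(- \frac{1}{4}\right) + q \left(- \frac{1}{2}\right) = 1 - \frac{q}{2}$)
$38 - 115 \left(-46 - u{\left(-1 \right)}\right) = 38 - 115 \left(-46 - \left(1 - - \frac{1}{2}\right)\right) = 38 - 115 \left(-46 - \left(1 + \frac{1}{2}\right)\right) = 38 - 115 \left(-46 - \frac{3}{2}\right) = 38 - - \frac{10925}{2} = 38 + \frac{10925}{2} = \frac{11001}{2}$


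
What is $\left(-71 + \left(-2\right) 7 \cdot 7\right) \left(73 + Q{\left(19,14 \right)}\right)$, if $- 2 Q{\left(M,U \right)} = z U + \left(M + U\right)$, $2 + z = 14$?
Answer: $\frac{9295}{2} \approx 4647.5$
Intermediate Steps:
$z = 12$ ($z = -2 + 14 = 12$)
$Q{\left(M,U \right)} = - \frac{13 U}{2} - \frac{M}{2}$ ($Q{\left(M,U \right)} = - \frac{12 U + \left(M + U\right)}{2} = - \frac{M + 13 U}{2} = - \frac{13 U}{2} - \frac{M}{2}$)
$\left(-71 + \left(-2\right) 7 \cdot 7\right) \left(73 + Q{\left(19,14 \right)}\right) = \left(-71 + \left(-2\right) 7 \cdot 7\right) \left(73 - \frac{201}{2}\right) = \left(-71 - 98\right) \left(73 - \frac{201}{2}\right) = \left(-169\right) \left(- \frac{55}{2}\right) = \frac{9295}{2}$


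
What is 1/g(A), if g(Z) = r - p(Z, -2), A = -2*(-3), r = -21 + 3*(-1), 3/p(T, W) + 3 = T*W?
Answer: -5/119 ≈ -0.042017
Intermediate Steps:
p(T, W) = 3/(-3 + T*W)
r = -24 (r = -21 - 3 = -24)
A = 6
g(Z) = -24 - 3/(-3 - 2*Z) (g(Z) = -24 - 3/(-3 + Z*(-2)) = -24 - 3/(-3 - 2*Z))
1/g(A) = 1/(3*(23 + 16*6)/(-3 - 2*6)) = 1/(3*(23 + 96)/(-3 - 12)) = 1/(3*119/(-15)) = 1/(3*(-1/15)*119) = 1/(-119/5) = -5/119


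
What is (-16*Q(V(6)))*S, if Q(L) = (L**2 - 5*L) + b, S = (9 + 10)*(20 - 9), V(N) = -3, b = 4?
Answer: -93632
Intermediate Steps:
S = 209 (S = 19*11 = 209)
Q(L) = 4 + L**2 - 5*L (Q(L) = (L**2 - 5*L) + 4 = 4 + L**2 - 5*L)
(-16*Q(V(6)))*S = -16*(4 + (-3)**2 - 5*(-3))*209 = -16*(4 + 9 + 15)*209 = -16*28*209 = -448*209 = -93632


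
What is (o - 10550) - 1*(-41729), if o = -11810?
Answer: 19369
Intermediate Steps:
(o - 10550) - 1*(-41729) = (-11810 - 10550) - 1*(-41729) = -22360 + 41729 = 19369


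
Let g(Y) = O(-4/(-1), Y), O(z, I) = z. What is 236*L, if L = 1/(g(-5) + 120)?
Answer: 59/31 ≈ 1.9032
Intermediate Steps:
g(Y) = 4 (g(Y) = -4/(-1) = -4*(-1) = 4)
L = 1/124 (L = 1/(4 + 120) = 1/124 ≈ 0.0080645)
236*L = 236*(1/124) = 59/31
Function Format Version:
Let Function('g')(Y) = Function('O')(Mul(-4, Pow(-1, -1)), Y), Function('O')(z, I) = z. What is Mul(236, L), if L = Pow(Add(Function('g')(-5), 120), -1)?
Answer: Rational(59, 31) ≈ 1.9032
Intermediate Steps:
Function('g')(Y) = 4 (Function('g')(Y) = Mul(-4, Pow(-1, -1)) = Mul(-4, -1) = 4)
L = Rational(1, 124) (L = Pow(Add(4, 120), -1) = Pow(124, -1) = Rational(1, 124) ≈ 0.0080645)
Mul(236, L) = Mul(236, Rational(1, 124)) = Rational(59, 31)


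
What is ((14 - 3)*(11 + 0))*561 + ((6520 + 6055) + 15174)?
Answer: 95630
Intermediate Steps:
((14 - 3)*(11 + 0))*561 + ((6520 + 6055) + 15174) = (11*11)*561 + (12575 + 15174) = 121*561 + 27749 = 67881 + 27749 = 95630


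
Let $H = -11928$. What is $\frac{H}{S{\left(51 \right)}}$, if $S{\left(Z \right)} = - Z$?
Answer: $\frac{3976}{17} \approx 233.88$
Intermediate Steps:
$\frac{H}{S{\left(51 \right)}} = - \frac{11928}{\left(-1\right) 51} = - \frac{11928}{-51} = \left(-11928\right) \left(- \frac{1}{51}\right) = \frac{3976}{17}$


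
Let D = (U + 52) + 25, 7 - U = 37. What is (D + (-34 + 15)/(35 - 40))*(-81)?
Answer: -20574/5 ≈ -4114.8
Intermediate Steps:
U = -30 (U = 7 - 1*37 = 7 - 37 = -30)
D = 47 (D = (-30 + 52) + 25 = 22 + 25 = 47)
(D + (-34 + 15)/(35 - 40))*(-81) = (47 + (-34 + 15)/(35 - 40))*(-81) = (47 - 19/(-5))*(-81) = (47 - 19*(-1/5))*(-81) = (47 + 19/5)*(-81) = (254/5)*(-81) = -20574/5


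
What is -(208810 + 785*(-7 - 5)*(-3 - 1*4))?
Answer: -274750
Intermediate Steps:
-(208810 + 785*(-7 - 5)*(-3 - 1*4)) = -(208810 - 9420*(-3 - 4)) = -785/(1/(266 - 12*(-7))) = -785/(1/(266 + 84)) = -785/(1/350) = -785/1/350 = -785*350 = -274750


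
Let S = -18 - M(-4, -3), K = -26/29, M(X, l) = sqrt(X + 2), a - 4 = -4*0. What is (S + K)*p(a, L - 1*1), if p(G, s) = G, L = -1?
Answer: -2192/29 - 4*I*sqrt(2) ≈ -75.586 - 5.6569*I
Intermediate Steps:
a = 4 (a = 4 - 4*0 = 4 + 0 = 4)
M(X, l) = sqrt(2 + X)
K = -26/29 (K = -26*1/29 = -26/29 ≈ -0.89655)
S = -18 - I*sqrt(2) (S = -18 - sqrt(2 - 4) = -18 - sqrt(-2) = -18 - I*sqrt(2) ≈ -18.0 - 1.4142*I)
(S + K)*p(a, L - 1*1) = ((-18 - I*sqrt(2)) - 26/29)*4 = (-548/29 - I*sqrt(2))*4 = -2192/29 - 4*I*sqrt(2)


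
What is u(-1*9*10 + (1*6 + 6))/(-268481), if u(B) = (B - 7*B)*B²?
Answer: -2847312/268481 ≈ -10.605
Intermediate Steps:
u(B) = -6*B³ (u(B) = (-6*B)*B² = -6*B³)
u(-1*9*10 + (1*6 + 6))/(-268481) = -6*(-1*9*10 + (1*6 + 6))³/(-268481) = -6*(-9*10 + (6 + 6))³*(-1/268481) = -6*(-90 + 12)³*(-1/268481) = -6*(-78)³*(-1/268481) = -6*(-474552)*(-1/268481) = 2847312*(-1/268481) = -2847312/268481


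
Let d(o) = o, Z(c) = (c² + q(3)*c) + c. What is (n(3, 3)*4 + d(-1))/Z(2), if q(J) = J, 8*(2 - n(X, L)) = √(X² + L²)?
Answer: 7/12 - √2/8 ≈ 0.40656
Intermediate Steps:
n(X, L) = 2 - √(L² + X²)/8 (n(X, L) = 2 - √(X² + L²)/8 = 2 - √(L² + X²)/8)
Z(c) = c² + 4*c (Z(c) = (c² + 3*c) + c = c² + 4*c)
(n(3, 3)*4 + d(-1))/Z(2) = ((2 - √(3² + 3²)/8)*4 - 1)/((2*(4 + 2))) = ((2 - √(9 + 9)/8)*4 - 1)/((2*6)) = ((2 - 3*√2/8)*4 - 1)/12 = ((2 - 3*√2/8)*4 - 1)*(1/12) = ((8 - 3*√2/2) - 1)*(1/12) = (7 - 3*√2/2)*(1/12) = 7/12 - √2/8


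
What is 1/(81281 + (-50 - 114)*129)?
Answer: 1/60125 ≈ 1.6632e-5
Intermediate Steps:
1/(81281 + (-50 - 114)*129) = 1/(81281 - 164*129) = 1/(81281 - 21156) = 1/60125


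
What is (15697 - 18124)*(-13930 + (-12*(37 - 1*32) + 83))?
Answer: 33752289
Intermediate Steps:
(15697 - 18124)*(-13930 + (-12*(37 - 1*32) + 83)) = -2427*(-13930 + (-12*(37 - 32) + 83)) = -2427*(-13930 + (-12*5 + 83)) = -2427*(-13930 + (-60 + 83)) = -2427*(-13930 + 23) = -2427*(-13907) = 33752289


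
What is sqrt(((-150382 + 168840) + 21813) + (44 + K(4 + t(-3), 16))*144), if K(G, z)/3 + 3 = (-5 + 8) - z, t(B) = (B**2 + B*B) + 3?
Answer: sqrt(39695) ≈ 199.24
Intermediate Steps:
t(B) = 3 + 2*B**2 (t(B) = (B**2 + B**2) + 3 = 2*B**2 + 3 = 3 + 2*B**2)
K(G, z) = -3*z (K(G, z) = -9 + 3*((-5 + 8) - z) = -9 + 3*(3 - z) = -9 + (9 - 3*z) = -3*z)
sqrt(((-150382 + 168840) + 21813) + (44 + K(4 + t(-3), 16))*144) = sqrt(((-150382 + 168840) + 21813) + (44 - 3*16)*144) = sqrt((18458 + 21813) + (44 - 48)*144) = sqrt(40271 - 4*144) = sqrt(40271 - 576) = sqrt(39695)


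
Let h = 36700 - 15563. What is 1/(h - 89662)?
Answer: -1/68525 ≈ -1.4593e-5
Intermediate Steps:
h = 21137
1/(h - 89662) = 1/(21137 - 89662) = 1/(-68525) = -1/68525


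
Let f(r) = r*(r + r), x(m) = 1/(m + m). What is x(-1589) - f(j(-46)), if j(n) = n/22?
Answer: -3362445/384538 ≈ -8.7441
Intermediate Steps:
j(n) = n/22 (j(n) = n*(1/22) = n/22)
x(m) = 1/(2*m)
f(r) = 2*r² (f(r) = r*(2*r) = 2*r²)
x(-1589) - f(j(-46)) = (½)/(-1589) - 2*((1/22)*(-46))² = (½)*(-1/1589) - 2*(-23/11)² = -1/3178 - 2*529/121 = -1/3178 - 1*1058/121 = -1/3178 - 1058/121 = -3362445/384538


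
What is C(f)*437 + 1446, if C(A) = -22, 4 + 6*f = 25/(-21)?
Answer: -8168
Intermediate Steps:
f = -109/126 (f = -2/3 + (25/(-21))/6 = -2/3 + (25*(-1/21))/6 = -2/3 + (1/6)*(-25/21) = -2/3 - 25/126 = -109/126 ≈ -0.86508)
C(f)*437 + 1446 = -22*437 + 1446 = -9614 + 1446 = -8168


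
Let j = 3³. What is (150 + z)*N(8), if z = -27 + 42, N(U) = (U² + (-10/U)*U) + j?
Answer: 13365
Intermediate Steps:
j = 27
N(U) = 17 + U² (N(U) = (U² + (-10/U)*U) + 27 = (U² - 10) + 27 = (-10 + U²) + 27 = 17 + U²)
z = 15
(150 + z)*N(8) = (150 + 15)*(17 + 8²) = 165*(17 + 64) = 165*81 = 13365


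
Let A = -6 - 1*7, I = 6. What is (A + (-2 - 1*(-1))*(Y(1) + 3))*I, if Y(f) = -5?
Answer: -66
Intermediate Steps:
A = -13 (A = -6 - 7 = -13)
(A + (-2 - 1*(-1))*(Y(1) + 3))*I = (-13 + (-2 - 1*(-1))*(-5 + 3))*6 = (-13 + (-2 + 1)*(-2))*6 = (-13 - 1*(-2))*6 = (-13 + 2)*6 = -11*6 = -66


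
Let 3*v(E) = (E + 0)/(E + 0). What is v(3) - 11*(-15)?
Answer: 496/3 ≈ 165.33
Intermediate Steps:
v(E) = ⅓ (v(E) = ((E + 0)/(E + 0))/3 = (E/E)/3 = (⅓)*1 = ⅓)
v(3) - 11*(-15) = ⅓ - 11*(-15) = ⅓ + 165 = 496/3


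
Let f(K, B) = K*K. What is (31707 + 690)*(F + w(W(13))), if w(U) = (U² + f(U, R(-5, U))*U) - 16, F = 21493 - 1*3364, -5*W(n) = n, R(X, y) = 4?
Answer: 73307056881/125 ≈ 5.8646e+8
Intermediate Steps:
W(n) = -n/5
f(K, B) = K²
F = 18129 (F = 21493 - 3364 = 18129)
w(U) = -16 + U² + U³ (w(U) = (U² + U²*U) - 16 = (U² + U³) - 16 = -16 + U² + U³)
(31707 + 690)*(F + w(W(13))) = (31707 + 690)*(18129 + (-16 + (-⅕*13)² + (-⅕*13)³)) = 32397*(18129 + (-16 + (-13/5)² + (-13/5)³)) = 32397*(18129 + (-16 + 169/25 - 2197/125)) = 32397*(18129 - 3352/125) = 32397*(2262773/125) = 73307056881/125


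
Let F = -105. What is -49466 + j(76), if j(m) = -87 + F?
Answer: -49658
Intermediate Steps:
j(m) = -192 (j(m) = -87 - 105 = -192)
-49466 + j(76) = -49466 - 192 = -49658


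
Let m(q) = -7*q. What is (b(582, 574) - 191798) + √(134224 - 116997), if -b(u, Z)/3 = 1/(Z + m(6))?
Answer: -102036539/532 + √17227 ≈ -1.9167e+5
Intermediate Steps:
b(u, Z) = -3/(-42 + Z) (b(u, Z) = -3/(Z - 7*6) = -3/(Z - 42) = -3/(-42 + Z))
(b(582, 574) - 191798) + √(134224 - 116997) = (-3/(-42 + 574) - 191798) + √(134224 - 116997) = (-3/532 - 191798) + √17227 = -102036539/532 + √17227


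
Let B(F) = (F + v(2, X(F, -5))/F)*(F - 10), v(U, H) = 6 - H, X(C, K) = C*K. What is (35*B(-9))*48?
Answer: 148960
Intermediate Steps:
B(F) = (-10 + F)*(F + (6 + 5*F)/F) (B(F) = (F + (6 - F*(-5))/F)*(F - 10) = (F + (6 - (-5)*F)/F)*(-10 + F) = (F + (6 + 5*F)/F)*(-10 + F) = (-10 + F)*(F + (6 + 5*F)/F))
(35*B(-9))*48 = (35*(-44 + (-9)² - 60/(-9) - 5*(-9)))*48 = (35*(-44 + 81 - 60*(-⅑) + 45))*48 = (35*(-44 + 81 + 20/3 + 45))*48 = (35*(266/3))*48 = (9310/3)*48 = 148960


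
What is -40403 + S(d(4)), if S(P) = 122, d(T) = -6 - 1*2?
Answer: -40281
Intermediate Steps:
d(T) = -8 (d(T) = -6 - 2 = -8)
-40403 + S(d(4)) = -40403 + 122 = -40281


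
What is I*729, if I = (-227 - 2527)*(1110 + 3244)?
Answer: -8741377764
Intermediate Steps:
I = -11990916 (I = -2754*4354 = -11990916)
I*729 = -11990916*729 = -8741377764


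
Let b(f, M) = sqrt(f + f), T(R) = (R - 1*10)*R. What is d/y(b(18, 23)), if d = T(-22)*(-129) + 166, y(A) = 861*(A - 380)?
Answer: 6475/23001 ≈ 0.28151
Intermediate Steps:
T(R) = R*(-10 + R) (T(R) = (R - 10)*R = (-10 + R)*R = R*(-10 + R))
b(f, M) = sqrt(2)*sqrt(f) (b(f, M) = sqrt(2*f) = sqrt(2)*sqrt(f))
y(A) = -327180 + 861*A (y(A) = 861*(-380 + A) = -327180 + 861*A)
d = -90650 (d = -22*(-10 - 22)*(-129) + 166 = -22*(-32)*(-129) + 166 = 704*(-129) + 166 = -90816 + 166 = -90650)
d/y(b(18, 23)) = -90650/(-327180 + 861*(sqrt(2)*sqrt(18))) = -90650/(-327180 + 861*(sqrt(2)*(3*sqrt(2)))) = -90650/(-327180 + 861*6) = -90650/(-327180 + 5166) = -90650/(-322014) = -90650*(-1/322014) = 6475/23001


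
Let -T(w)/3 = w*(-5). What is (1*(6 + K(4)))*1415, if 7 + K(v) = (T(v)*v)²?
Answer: 81502585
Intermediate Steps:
T(w) = 15*w (T(w) = -3*w*(-5) = -(-15)*w = 15*w)
K(v) = -7 + 225*v⁴ (K(v) = -7 + ((15*v)*v)² = -7 + (15*v²)² = -7 + 225*v⁴)
(1*(6 + K(4)))*1415 = (1*(6 + (-7 + 225*4⁴)))*1415 = (1*(6 + (-7 + 225*256)))*1415 = (1*(6 + (-7 + 57600)))*1415 = (1*(6 + 57593))*1415 = (1*57599)*1415 = 57599*1415 = 81502585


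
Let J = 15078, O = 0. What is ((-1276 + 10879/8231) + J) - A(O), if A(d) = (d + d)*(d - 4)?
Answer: 113615141/8231 ≈ 13803.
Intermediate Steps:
A(d) = 2*d*(-4 + d) (A(d) = (2*d)*(-4 + d) = 2*d*(-4 + d))
((-1276 + 10879/8231) + J) - A(O) = ((-1276 + 10879/8231) + 15078) - 2*0*(-4 + 0) = ((-1276 + 10879*(1/8231)) + 15078) - 2*0*(-4) = ((-1276 + 10879/8231) + 15078) - 1*0 = (-10491877/8231 + 15078) + 0 = 113615141/8231 + 0 = 113615141/8231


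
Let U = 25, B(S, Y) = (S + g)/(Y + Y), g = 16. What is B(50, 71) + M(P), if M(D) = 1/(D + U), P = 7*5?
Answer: 2051/4260 ≈ 0.48146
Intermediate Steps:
B(S, Y) = (16 + S)/(2*Y) (B(S, Y) = (S + 16)/(Y + Y) = (16 + S)/((2*Y)) = (16 + S)*(1/(2*Y)) = (16 + S)/(2*Y))
P = 35
M(D) = 1/(25 + D) (M(D) = 1/(D + 25) = 1/(25 + D))
B(50, 71) + M(P) = (½)*(16 + 50)/71 + 1/(25 + 35) = (½)*(1/71)*66 + 1/60 = 33/71 + 1/60 = 2051/4260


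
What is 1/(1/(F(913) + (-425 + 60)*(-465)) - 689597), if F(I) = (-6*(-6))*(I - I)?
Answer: -169725/117041850824 ≈ -1.4501e-6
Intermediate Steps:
F(I) = 0 (F(I) = 36*0 = 0)
1/(1/(F(913) + (-425 + 60)*(-465)) - 689597) = 1/(1/(0 + (-425 + 60)*(-465)) - 689597) = 1/(1/(0 - 365*(-465)) - 689597) = 1/(1/(0 + 169725) - 689597) = 1/(1/169725 - 689597) = 1/(-117041850824/169725) = -169725/117041850824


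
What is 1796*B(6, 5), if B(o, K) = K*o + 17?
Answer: 84412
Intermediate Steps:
B(o, K) = 17 + K*o
1796*B(6, 5) = 1796*(17 + 5*6) = 1796*(17 + 30) = 1796*47 = 84412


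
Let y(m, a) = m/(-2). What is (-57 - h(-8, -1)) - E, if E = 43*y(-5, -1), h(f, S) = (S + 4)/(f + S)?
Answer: -985/6 ≈ -164.17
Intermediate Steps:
y(m, a) = -m/2 (y(m, a) = m*(-½) = -m/2)
h(f, S) = (4 + S)/(S + f)
E = 215/2 (E = 43*(-½*(-5)) = 43*(5/2) = 215/2 ≈ 107.50)
(-57 - h(-8, -1)) - E = (-57 - (4 - 1)/(-1 - 8)) - 1*215/2 = (-57 - 3/(-9)) - 215/2 = (-57 - (-1)*3/9) - 215/2 = (-57 - 1*(-⅓)) - 215/2 = (-57 + ⅓) - 215/2 = -170/3 - 215/2 = -985/6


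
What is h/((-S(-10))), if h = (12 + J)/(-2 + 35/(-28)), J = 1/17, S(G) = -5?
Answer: -164/221 ≈ -0.74208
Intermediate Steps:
J = 1/17 ≈ 0.058824
h = -820/221 (h = (12 + 1/17)/(-2 + 35/(-28)) = 205/(17*(-2 + 35*(-1/28))) = 205/(17*(-2 - 5/4)) = 205/(17*(-13/4)) = (205/17)*(-4/13) = -820/221 ≈ -3.7104)
h/((-S(-10))) = -820/221/(-1*(-5)) = -820/221/5 = (1/5)*(-820/221) = -164/221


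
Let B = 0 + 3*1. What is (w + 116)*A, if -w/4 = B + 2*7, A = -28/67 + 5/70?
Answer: -7800/469 ≈ -16.631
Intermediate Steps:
B = 3 (B = 0 + 3 = 3)
A = -325/938 (A = -28*1/67 + 5*(1/70) = -28/67 + 1/14 = -325/938 ≈ -0.34648)
w = -68 (w = -4*(3 + 2*7) = -4*(3 + 14) = -4*17 = -68)
(w + 116)*A = (-68 + 116)*(-325/938) = 48*(-325/938) = -7800/469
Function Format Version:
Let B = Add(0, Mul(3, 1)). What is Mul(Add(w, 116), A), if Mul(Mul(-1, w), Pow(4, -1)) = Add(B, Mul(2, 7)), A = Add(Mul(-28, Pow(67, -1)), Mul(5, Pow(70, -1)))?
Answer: Rational(-7800, 469) ≈ -16.631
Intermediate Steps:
B = 3 (B = Add(0, 3) = 3)
A = Rational(-325, 938) (A = Add(Mul(-28, Rational(1, 67)), Mul(5, Rational(1, 70))) = Add(Rational(-28, 67), Rational(1, 14)) = Rational(-325, 938) ≈ -0.34648)
w = -68 (w = Mul(-4, Add(3, Mul(2, 7))) = Mul(-4, Add(3, 14)) = Mul(-4, 17) = -68)
Mul(Add(w, 116), A) = Mul(Add(-68, 116), Rational(-325, 938)) = Mul(48, Rational(-325, 938)) = Rational(-7800, 469)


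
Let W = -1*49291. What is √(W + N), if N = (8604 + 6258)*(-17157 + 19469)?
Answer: √34311653 ≈ 5857.6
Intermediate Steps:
W = -49291
N = 34360944 (N = 14862*2312 = 34360944)
√(W + N) = √(-49291 + 34360944) = √34311653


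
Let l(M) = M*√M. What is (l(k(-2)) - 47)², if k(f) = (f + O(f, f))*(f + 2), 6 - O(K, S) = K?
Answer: 2209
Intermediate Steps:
O(K, S) = 6 - K
k(f) = 12 + 6*f (k(f) = (f + (6 - f))*(f + 2) = 6*(2 + f) = 12 + 6*f)
l(M) = M^(3/2)
(l(k(-2)) - 47)² = ((12 + 6*(-2))^(3/2) - 47)² = ((12 - 12)^(3/2) - 47)² = (0^(3/2) - 47)² = (0 - 47)² = (-47)² = 2209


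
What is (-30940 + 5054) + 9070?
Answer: -16816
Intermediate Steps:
(-30940 + 5054) + 9070 = -25886 + 9070 = -16816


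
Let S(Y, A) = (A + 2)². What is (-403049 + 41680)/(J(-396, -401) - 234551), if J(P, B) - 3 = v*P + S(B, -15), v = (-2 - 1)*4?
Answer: 361369/229627 ≈ 1.5737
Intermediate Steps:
S(Y, A) = (2 + A)²
v = -12 (v = -3*4 = -12)
J(P, B) = 172 - 12*P (J(P, B) = 3 + (-12*P + (2 - 15)²) = 3 + (-12*P + (-13)²) = 3 + (-12*P + 169) = 3 + (169 - 12*P) = 172 - 12*P)
(-403049 + 41680)/(J(-396, -401) - 234551) = (-403049 + 41680)/((172 - 12*(-396)) - 234551) = -361369/((172 + 4752) - 234551) = -361369/(4924 - 234551) = -361369/(-229627) = -361369*(-1/229627) = 361369/229627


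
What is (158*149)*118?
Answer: 2777956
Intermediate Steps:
(158*149)*118 = 23542*118 = 2777956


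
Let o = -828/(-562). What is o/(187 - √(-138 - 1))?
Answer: 38709/4932674 + 207*I*√139/4932674 ≈ 0.0078475 + 0.00049476*I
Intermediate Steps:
o = 414/281 (o = -828*(-1/562) = 414/281 ≈ 1.4733)
o/(187 - √(-138 - 1)) = 414/(281*(187 - √(-138 - 1))) = 414/(281*(187 - √(-139))) = 414/(281*(187 - I*√139))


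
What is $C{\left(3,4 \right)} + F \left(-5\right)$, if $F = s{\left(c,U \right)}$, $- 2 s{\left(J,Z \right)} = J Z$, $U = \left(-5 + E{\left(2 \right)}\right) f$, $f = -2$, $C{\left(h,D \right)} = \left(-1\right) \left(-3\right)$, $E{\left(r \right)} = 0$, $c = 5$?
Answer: $128$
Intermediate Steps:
$C{\left(h,D \right)} = 3$
$U = 10$ ($U = \left(-5 + 0\right) \left(-2\right) = \left(-5\right) \left(-2\right) = 10$)
$s{\left(J,Z \right)} = - \frac{J Z}{2}$
$F = -25$ ($F = \left(- \frac{1}{2}\right) 5 \cdot 10 = -25$)
$C{\left(3,4 \right)} + F \left(-5\right) = 3 - -125 = 3 + 125 = 128$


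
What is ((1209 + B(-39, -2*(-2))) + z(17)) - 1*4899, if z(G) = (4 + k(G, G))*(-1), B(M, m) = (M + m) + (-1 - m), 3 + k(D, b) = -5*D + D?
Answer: -3663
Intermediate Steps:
k(D, b) = -3 - 4*D (k(D, b) = -3 + (-5*D + D) = -3 - 4*D)
B(M, m) = -1 + M
z(G) = -1 + 4*G (z(G) = (4 + (-3 - 4*G))*(-1) = (1 - 4*G)*(-1) = -1 + 4*G)
((1209 + B(-39, -2*(-2))) + z(17)) - 1*4899 = ((1209 + (-1 - 39)) + (-1 + 4*17)) - 1*4899 = ((1209 - 40) + (-1 + 68)) - 4899 = (1169 + 67) - 4899 = 1236 - 4899 = -3663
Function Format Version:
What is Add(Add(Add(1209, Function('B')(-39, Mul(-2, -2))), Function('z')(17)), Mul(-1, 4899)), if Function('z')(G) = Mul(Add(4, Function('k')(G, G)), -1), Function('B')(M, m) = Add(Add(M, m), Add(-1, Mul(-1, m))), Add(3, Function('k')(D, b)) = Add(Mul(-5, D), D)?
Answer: -3663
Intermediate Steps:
Function('k')(D, b) = Add(-3, Mul(-4, D)) (Function('k')(D, b) = Add(-3, Add(Mul(-5, D), D)) = Add(-3, Mul(-4, D)))
Function('B')(M, m) = Add(-1, M)
Function('z')(G) = Add(-1, Mul(4, G)) (Function('z')(G) = Mul(Add(4, Add(-3, Mul(-4, G))), -1) = Mul(Add(1, Mul(-4, G)), -1) = Add(-1, Mul(4, G)))
Add(Add(Add(1209, Function('B')(-39, Mul(-2, -2))), Function('z')(17)), Mul(-1, 4899)) = Add(Add(Add(1209, Add(-1, -39)), Add(-1, Mul(4, 17))), Mul(-1, 4899)) = Add(Add(Add(1209, -40), Add(-1, 68)), -4899) = Add(Add(1169, 67), -4899) = Add(1236, -4899) = -3663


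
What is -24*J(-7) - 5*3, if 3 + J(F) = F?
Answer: 225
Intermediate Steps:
J(F) = -3 + F
-24*J(-7) - 5*3 = -24*(-3 - 7) - 5*3 = -24*(-10) - 15 = 240 - 15 = 225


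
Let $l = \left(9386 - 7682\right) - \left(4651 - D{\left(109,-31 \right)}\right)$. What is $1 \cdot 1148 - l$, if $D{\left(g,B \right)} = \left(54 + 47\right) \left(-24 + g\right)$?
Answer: $-4490$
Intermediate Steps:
$D{\left(g,B \right)} = -2424 + 101 g$ ($D{\left(g,B \right)} = 101 \left(-24 + g\right) = -2424 + 101 g$)
$l = 5638$ ($l = \left(9386 - 7682\right) - \left(4651 - \left(-2424 + 101 \cdot 109\right)\right) = 1704 - \left(4651 - \left(-2424 + 11009\right)\right) = 1704 - \left(4651 - 8585\right) = 1704 - -3934 = 1704 + 3934 = 5638$)
$1 \cdot 1148 - l = 1 \cdot 1148 - 5638 = 1148 - 5638 = -4490$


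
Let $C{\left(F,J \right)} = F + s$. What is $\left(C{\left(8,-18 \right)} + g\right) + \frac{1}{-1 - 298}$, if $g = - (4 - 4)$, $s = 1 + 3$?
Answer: $\frac{3587}{299} \approx 11.997$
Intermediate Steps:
$s = 4$
$g = 0$ ($g = \left(-1\right) 0 = 0$)
$C{\left(F,J \right)} = 4 + F$ ($C{\left(F,J \right)} = F + 4 = 4 + F$)
$\left(C{\left(8,-18 \right)} + g\right) + \frac{1}{-1 - 298} = \left(\left(4 + 8\right) + 0\right) + \frac{1}{-1 - 298} = \left(12 + 0\right) + \frac{1}{-299} = 12 - \frac{1}{299} = \frac{3587}{299}$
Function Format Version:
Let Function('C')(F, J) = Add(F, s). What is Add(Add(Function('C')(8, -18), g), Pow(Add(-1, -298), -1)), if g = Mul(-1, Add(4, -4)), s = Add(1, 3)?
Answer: Rational(3587, 299) ≈ 11.997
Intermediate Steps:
s = 4
g = 0 (g = Mul(-1, 0) = 0)
Function('C')(F, J) = Add(4, F) (Function('C')(F, J) = Add(F, 4) = Add(4, F))
Add(Add(Function('C')(8, -18), g), Pow(Add(-1, -298), -1)) = Add(Add(Add(4, 8), 0), Pow(Add(-1, -298), -1)) = Add(Add(12, 0), Pow(-299, -1)) = Add(12, Rational(-1, 299)) = Rational(3587, 299)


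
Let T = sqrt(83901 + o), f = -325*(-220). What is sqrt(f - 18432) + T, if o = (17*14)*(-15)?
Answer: sqrt(80331) + 2*sqrt(13267) ≈ 513.79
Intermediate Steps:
o = -3570 (o = 238*(-15) = -3570)
f = 71500
T = sqrt(80331) (T = sqrt(83901 - 3570) = sqrt(80331) ≈ 283.43)
sqrt(f - 18432) + T = sqrt(71500 - 18432) + sqrt(80331) = sqrt(53068) + sqrt(80331) = 2*sqrt(13267) + sqrt(80331) = sqrt(80331) + 2*sqrt(13267)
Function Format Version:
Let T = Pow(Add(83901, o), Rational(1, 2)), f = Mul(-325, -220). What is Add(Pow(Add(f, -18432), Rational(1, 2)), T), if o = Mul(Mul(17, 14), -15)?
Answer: Add(Pow(80331, Rational(1, 2)), Mul(2, Pow(13267, Rational(1, 2)))) ≈ 513.79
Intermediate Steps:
o = -3570 (o = Mul(238, -15) = -3570)
f = 71500
T = Pow(80331, Rational(1, 2)) (T = Pow(Add(83901, -3570), Rational(1, 2)) = Pow(80331, Rational(1, 2)) ≈ 283.43)
Add(Pow(Add(f, -18432), Rational(1, 2)), T) = Add(Pow(Add(71500, -18432), Rational(1, 2)), Pow(80331, Rational(1, 2))) = Add(Pow(53068, Rational(1, 2)), Pow(80331, Rational(1, 2))) = Add(Mul(2, Pow(13267, Rational(1, 2))), Pow(80331, Rational(1, 2))) = Add(Pow(80331, Rational(1, 2)), Mul(2, Pow(13267, Rational(1, 2))))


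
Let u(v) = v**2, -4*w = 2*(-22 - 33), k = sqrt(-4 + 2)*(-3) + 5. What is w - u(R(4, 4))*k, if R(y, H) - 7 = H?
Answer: -1155/2 + 363*I*sqrt(2) ≈ -577.5 + 513.36*I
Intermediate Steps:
R(y, H) = 7 + H
k = 5 - 3*I*sqrt(2) (k = sqrt(-2)*(-3) + 5 = (I*sqrt(2))*(-3) + 5 = -3*I*sqrt(2) + 5 = 5 - 3*I*sqrt(2) ≈ 5.0 - 4.2426*I)
w = 55/2 (w = -(-22 - 33)/2 = -(-55)/2 = -1/4*(-110) = 55/2 ≈ 27.500)
w - u(R(4, 4))*k = 55/2 - (7 + 4)**2*(5 - 3*I*sqrt(2)) = 55/2 - 11**2*(5 - 3*I*sqrt(2)) = 55/2 - 121*(5 - 3*I*sqrt(2)) = 55/2 - (605 - 363*I*sqrt(2)) = 55/2 + (-605 + 363*I*sqrt(2)) = -1155/2 + 363*I*sqrt(2)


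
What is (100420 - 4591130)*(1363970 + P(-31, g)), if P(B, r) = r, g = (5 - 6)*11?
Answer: -6125144320890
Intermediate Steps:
g = -11 (g = -1*11 = -11)
(100420 - 4591130)*(1363970 + P(-31, g)) = (100420 - 4591130)*(1363970 - 11) = -4490710*1363959 = -6125144320890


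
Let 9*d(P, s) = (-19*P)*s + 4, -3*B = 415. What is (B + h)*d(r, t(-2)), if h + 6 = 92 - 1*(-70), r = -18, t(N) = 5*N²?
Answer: 362732/27 ≈ 13435.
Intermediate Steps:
B = -415/3 (B = -⅓*415 = -415/3 ≈ -138.33)
d(P, s) = 4/9 - 19*P*s/9 (d(P, s) = ((-19*P)*s + 4)/9 = (-19*P*s + 4)/9 = (4 - 19*P*s)/9 = 4/9 - 19*P*s/9)
h = 156 (h = -6 + (92 - 1*(-70)) = -6 + (92 + 70) = -6 + 162 = 156)
(B + h)*d(r, t(-2)) = (-415/3 + 156)*(4/9 - 19/9*(-18)*5*(-2)²) = 53*(4/9 - 19/9*(-18)*5*4)/3 = 53*(4/9 - 19/9*(-18)*20)/3 = 53*(4/9 + 760)/3 = (53/3)*(6844/9) = 362732/27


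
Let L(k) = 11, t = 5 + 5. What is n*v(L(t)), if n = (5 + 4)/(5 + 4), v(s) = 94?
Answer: 94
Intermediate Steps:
t = 10
n = 1 (n = 9/9 = 9*(⅑) = 1)
n*v(L(t)) = 1*94 = 94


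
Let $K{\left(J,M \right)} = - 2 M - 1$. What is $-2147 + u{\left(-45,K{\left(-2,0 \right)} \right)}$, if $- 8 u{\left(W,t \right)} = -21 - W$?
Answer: $-2150$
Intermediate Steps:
$K{\left(J,M \right)} = -1 - 2 M$
$u{\left(W,t \right)} = \frac{21}{8} + \frac{W}{8}$ ($u{\left(W,t \right)} = - \frac{-21 - W}{8} = \frac{21}{8} + \frac{W}{8}$)
$-2147 + u{\left(-45,K{\left(-2,0 \right)} \right)} = -2147 + \left(\frac{21}{8} + \frac{1}{8} \left(-45\right)\right) = -2147 + \left(\frac{21}{8} - \frac{45}{8}\right) = -2147 - 3 = -2150$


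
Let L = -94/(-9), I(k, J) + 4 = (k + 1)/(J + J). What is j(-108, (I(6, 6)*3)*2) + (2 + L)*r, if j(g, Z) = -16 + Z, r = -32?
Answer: -7825/18 ≈ -434.72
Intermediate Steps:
I(k, J) = -4 + (1 + k)/(2*J) (I(k, J) = -4 + (k + 1)/(J + J) = -4 + (1 + k)/((2*J)) = -4 + (1 + k)*(1/(2*J)) = -4 + (1 + k)/(2*J))
L = 94/9 (L = -94*(-⅑) = 94/9 ≈ 10.444)
j(-108, (I(6, 6)*3)*2) + (2 + L)*r = (-16 + (((½)*(1 + 6 - 8*6)/6)*3)*2) + (2 + 94/9)*(-32) = (-16 + (((½)*(⅙)*(1 + 6 - 48))*3)*2) + (112/9)*(-32) = (-16 + (((½)*(⅙)*(-41))*3)*2) - 3584/9 = (-16 - 41/12*3*2) - 3584/9 = (-16 - 41/4*2) - 3584/9 = (-16 - 41/2) - 3584/9 = -73/2 - 3584/9 = -7825/18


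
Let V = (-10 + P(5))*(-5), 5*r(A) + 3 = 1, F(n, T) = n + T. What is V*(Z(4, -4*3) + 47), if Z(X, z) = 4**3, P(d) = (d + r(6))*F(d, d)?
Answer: -19980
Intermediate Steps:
F(n, T) = T + n
r(A) = -2/5 (r(A) = -3/5 + (1/5)*1 = -3/5 + 1/5 = -2/5)
P(d) = 2*d*(-2/5 + d) (P(d) = (d - 2/5)*(d + d) = (-2/5 + d)*(2*d) = 2*d*(-2/5 + d))
Z(X, z) = 64
V = -180 (V = (-10 + (2/5)*5*(-2 + 5*5))*(-5) = (-10 + (2/5)*5*(-2 + 25))*(-5) = (-10 + (2/5)*5*23)*(-5) = (-10 + 46)*(-5) = 36*(-5) = -180)
V*(Z(4, -4*3) + 47) = -180*(64 + 47) = -180*111 = -19980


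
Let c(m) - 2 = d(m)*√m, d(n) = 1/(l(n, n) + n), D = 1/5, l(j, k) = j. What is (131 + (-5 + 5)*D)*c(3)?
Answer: 262 + 131*√3/6 ≈ 299.82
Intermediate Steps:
D = ⅕ ≈ 0.20000
d(n) = 1/(2*n) (d(n) = 1/(n + n) = 1/(2*n))
c(m) = 2 + 1/(2*√m) (c(m) = 2 + (1/(2*m))*√m = 2 + 1/(2*√m))
(131 + (-5 + 5)*D)*c(3) = (131 + (-5 + 5)*(⅕))*(2 + 1/(2*√3)) = (131 + 0*(⅕))*(2 + (√3/3)/2) = (131 + 0)*(2 + √3/6) = 131*(2 + √3/6) = 262 + 131*√3/6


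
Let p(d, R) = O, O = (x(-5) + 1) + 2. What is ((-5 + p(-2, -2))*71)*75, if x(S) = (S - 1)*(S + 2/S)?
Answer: 161880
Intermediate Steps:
x(S) = (-1 + S)*(S + 2/S)
O = 177/5 (O = ((2 + (-5)**2 - 1*(-5) - 2/(-5)) + 1) + 2 = ((2 + 25 + 5 - 2*(-1/5)) + 1) + 2 = ((2 + 25 + 5 + 2/5) + 1) + 2 = (162/5 + 1) + 2 = 167/5 + 2 = 177/5 ≈ 35.400)
p(d, R) = 177/5
((-5 + p(-2, -2))*71)*75 = ((-5 + 177/5)*71)*75 = ((152/5)*71)*75 = (10792/5)*75 = 161880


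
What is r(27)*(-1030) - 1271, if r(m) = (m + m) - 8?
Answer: -48651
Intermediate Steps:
r(m) = -8 + 2*m (r(m) = 2*m - 8 = -8 + 2*m)
r(27)*(-1030) - 1271 = (-8 + 2*27)*(-1030) - 1271 = (-8 + 54)*(-1030) - 1271 = 46*(-1030) - 1271 = -47380 - 1271 = -48651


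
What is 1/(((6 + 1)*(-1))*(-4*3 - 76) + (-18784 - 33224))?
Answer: -1/51392 ≈ -1.9458e-5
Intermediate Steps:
1/(((6 + 1)*(-1))*(-4*3 - 76) + (-18784 - 33224)) = 1/((7*(-1))*(-12 - 76) - 52008) = 1/(-7*(-88) - 52008) = 1/(616 - 52008) = 1/(-51392) = -1/51392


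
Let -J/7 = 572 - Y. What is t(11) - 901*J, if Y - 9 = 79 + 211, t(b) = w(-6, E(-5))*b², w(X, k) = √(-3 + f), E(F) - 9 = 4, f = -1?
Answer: 1721811 + 242*I ≈ 1.7218e+6 + 242.0*I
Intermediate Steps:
E(F) = 13 (E(F) = 9 + 4 = 13)
w(X, k) = 2*I (w(X, k) = √(-3 - 1) = √(-4) = 2*I)
t(b) = 2*I*b² (t(b) = (2*I)*b² = 2*I*b²)
Y = 299 (Y = 9 + (79 + 211) = 9 + 290 = 299)
J = -1911 (J = -7*(572 - 1*299) = -7*(572 - 299) = -7*273 = -1911)
t(11) - 901*J = 2*I*11² - 901*(-1911) = 2*I*121 + 1721811 = 242*I + 1721811 = 1721811 + 242*I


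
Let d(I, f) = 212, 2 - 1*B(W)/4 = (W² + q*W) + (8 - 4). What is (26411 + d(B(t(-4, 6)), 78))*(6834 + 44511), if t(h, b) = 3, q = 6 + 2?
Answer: 1366957935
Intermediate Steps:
q = 8
B(W) = -8 - 32*W - 4*W² (B(W) = 8 - 4*((W² + 8*W) + (8 - 4)) = 8 - 4*((W² + 8*W) + 4) = 8 - 4*(4 + W² + 8*W) = 8 + (-16 - 32*W - 4*W²) = -8 - 32*W - 4*W²)
(26411 + d(B(t(-4, 6)), 78))*(6834 + 44511) = (26411 + 212)*(6834 + 44511) = 26623*51345 = 1366957935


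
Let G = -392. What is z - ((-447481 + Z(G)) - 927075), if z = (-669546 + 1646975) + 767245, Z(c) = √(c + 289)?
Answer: 3119230 - I*√103 ≈ 3.1192e+6 - 10.149*I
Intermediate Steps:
Z(c) = √(289 + c)
z = 1744674 (z = 977429 + 767245 = 1744674)
z - ((-447481 + Z(G)) - 927075) = 1744674 - ((-447481 + √(289 - 392)) - 927075) = 1744674 - ((-447481 + √(-103)) - 927075) = 1744674 - ((-447481 + I*√103) - 927075) = 1744674 - (-1374556 + I*√103) = 1744674 + (1374556 - I*√103) = 3119230 - I*√103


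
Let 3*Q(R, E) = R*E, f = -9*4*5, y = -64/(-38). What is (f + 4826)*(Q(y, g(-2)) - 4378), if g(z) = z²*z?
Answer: -1160580092/57 ≈ -2.0361e+7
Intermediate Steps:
g(z) = z³
y = 32/19 (y = -64*(-1/38) = 32/19 ≈ 1.6842)
f = -180 (f = -36*5 = -180)
Q(R, E) = E*R/3 (Q(R, E) = (R*E)/3 = (E*R)/3 = E*R/3)
(f + 4826)*(Q(y, g(-2)) - 4378) = (-180 + 4826)*((⅓)*(-2)³*(32/19) - 4378) = 4646*((⅓)*(-8)*(32/19) - 4378) = 4646*(-256/57 - 4378) = 4646*(-249802/57) = -1160580092/57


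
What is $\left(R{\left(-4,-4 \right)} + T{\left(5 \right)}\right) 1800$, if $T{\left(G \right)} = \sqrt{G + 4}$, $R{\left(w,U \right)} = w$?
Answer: $-1800$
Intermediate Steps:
$T{\left(G \right)} = \sqrt{4 + G}$
$\left(R{\left(-4,-4 \right)} + T{\left(5 \right)}\right) 1800 = \left(-4 + \sqrt{4 + 5}\right) 1800 = \left(-4 + \sqrt{9}\right) 1800 = \left(-4 + 3\right) 1800 = \left(-1\right) 1800 = -1800$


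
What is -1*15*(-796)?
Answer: 11940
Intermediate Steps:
-1*15*(-796) = -15*(-796) = 11940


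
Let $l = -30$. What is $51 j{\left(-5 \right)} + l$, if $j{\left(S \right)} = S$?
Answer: $-285$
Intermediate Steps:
$51 j{\left(-5 \right)} + l = 51 \left(-5\right) - 30 = -255 - 30 = -285$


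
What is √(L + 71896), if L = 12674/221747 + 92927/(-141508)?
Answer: √17697772482280316847761361/15689487238 ≈ 268.13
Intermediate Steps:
L = -18812811077/31378974476 (L = 12674*(1/221747) + 92927*(-1/141508) = 12674/221747 - 92927/141508 = -18812811077/31378974476 ≈ -0.59954)
√(L + 71896) = √(-18812811077/31378974476 + 71896) = √(2256003936115419/31378974476) = √17697772482280316847761361/15689487238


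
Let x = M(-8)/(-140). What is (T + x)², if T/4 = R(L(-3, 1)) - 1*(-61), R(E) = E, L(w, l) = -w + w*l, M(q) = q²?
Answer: 72658576/1225 ≈ 59313.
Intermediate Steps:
L(w, l) = -w + l*w
T = 244 (T = 4*(-3*(-1 + 1) - 1*(-61)) = 4*(-3*0 + 61) = 4*(0 + 61) = 4*61 = 244)
x = -16/35 (x = (-8)²/(-140) = 64*(-1/140) = -16/35 ≈ -0.45714)
(T + x)² = (244 - 16/35)² = (8524/35)² = 72658576/1225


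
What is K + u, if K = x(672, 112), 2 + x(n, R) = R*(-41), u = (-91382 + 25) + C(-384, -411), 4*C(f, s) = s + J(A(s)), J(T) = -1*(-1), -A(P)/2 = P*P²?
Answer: -192107/2 ≈ -96054.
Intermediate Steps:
A(P) = -2*P³ (A(P) = -2*P*P² = -2*P³)
J(T) = 1
C(f, s) = ¼ + s/4 (C(f, s) = (s + 1)/4 = (1 + s)/4 = ¼ + s/4)
u = -182919/2 (u = (-91382 + 25) + (¼ + (¼)*(-411)) = -91357 + (¼ - 411/4) = -91357 - 205/2 = -182919/2 ≈ -91460.)
x(n, R) = -2 - 41*R (x(n, R) = -2 + R*(-41) = -2 - 41*R)
K = -4594 (K = -2 - 41*112 = -2 - 4592 = -4594)
K + u = -4594 - 182919/2 = -192107/2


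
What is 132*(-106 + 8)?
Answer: -12936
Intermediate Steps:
132*(-106 + 8) = 132*(-98) = -12936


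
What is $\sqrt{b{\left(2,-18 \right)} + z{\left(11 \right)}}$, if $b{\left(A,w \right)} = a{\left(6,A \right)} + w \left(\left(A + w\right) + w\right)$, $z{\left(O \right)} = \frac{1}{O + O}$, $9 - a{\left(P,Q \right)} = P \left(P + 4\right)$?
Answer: $\frac{\sqrt{271546}}{22} \approx 23.686$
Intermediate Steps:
$a{\left(P,Q \right)} = 9 - P \left(4 + P\right)$ ($a{\left(P,Q \right)} = 9 - P \left(P + 4\right) = 9 - P \left(4 + P\right)$)
$z{\left(O \right)} = \frac{1}{2 O}$
$b{\left(A,w \right)} = -51 + w \left(A + 2 w\right)$ ($b{\left(A,w \right)} = \left(9 - 6^{2} - 24\right) + w \left(\left(A + w\right) + w\right) = \left(9 - 36 - 24\right) + w \left(A + 2 w\right) = -51 + w \left(A + 2 w\right)$)
$\sqrt{b{\left(2,-18 \right)} + z{\left(11 \right)}} = \sqrt{\left(-51 + 2 \left(-18\right)^{2} + 2 \left(-18\right)\right) + \frac{1}{2 \cdot 11}} = \sqrt{\left(-51 + 2 \cdot 324 - 36\right) + \frac{1}{2} \cdot \frac{1}{11}} = \sqrt{\left(-51 + 648 - 36\right) + \frac{1}{22}} = \sqrt{561 + \frac{1}{22}} = \sqrt{\frac{12343}{22}} = \frac{\sqrt{271546}}{22}$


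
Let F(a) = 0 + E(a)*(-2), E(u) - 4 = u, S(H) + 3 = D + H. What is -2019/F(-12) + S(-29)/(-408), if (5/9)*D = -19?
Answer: -514183/4080 ≈ -126.03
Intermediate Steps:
D = -171/5 (D = (9/5)*(-19) = -171/5 ≈ -34.200)
S(H) = -186/5 + H (S(H) = -3 + (-171/5 + H) = -186/5 + H)
E(u) = 4 + u
F(a) = -8 - 2*a (F(a) = 0 + (4 + a)*(-2) = 0 + (-8 - 2*a) = -8 - 2*a)
-2019/F(-12) + S(-29)/(-408) = -2019/(-8 - 2*(-12)) + (-186/5 - 29)/(-408) = -2019/(-8 + 24) - 331/5*(-1/408) = -2019/16 + 331/2040 = -514183/4080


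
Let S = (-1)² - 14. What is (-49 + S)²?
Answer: 3844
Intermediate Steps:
S = -13 (S = 1 - 14 = -13)
(-49 + S)² = (-49 - 13)² = (-62)² = 3844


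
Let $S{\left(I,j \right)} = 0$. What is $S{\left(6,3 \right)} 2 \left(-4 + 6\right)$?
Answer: $0$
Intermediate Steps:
$S{\left(6,3 \right)} 2 \left(-4 + 6\right) = 0 \cdot 2 \left(-4 + 6\right) = 0 \cdot 2 = 0$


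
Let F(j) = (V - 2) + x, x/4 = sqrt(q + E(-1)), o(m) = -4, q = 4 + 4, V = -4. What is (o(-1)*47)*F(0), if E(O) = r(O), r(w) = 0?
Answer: 1128 - 1504*sqrt(2) ≈ -998.98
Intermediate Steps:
E(O) = 0
q = 8
x = 8*sqrt(2) (x = 4*sqrt(8 + 0) = 4*sqrt(8) = 4*(2*sqrt(2)) = 8*sqrt(2) ≈ 11.314)
F(j) = -6 + 8*sqrt(2) (F(j) = (-4 - 2) + 8*sqrt(2) = -6 + 8*sqrt(2))
(o(-1)*47)*F(0) = (-4*47)*(-6 + 8*sqrt(2)) = -188*(-6 + 8*sqrt(2)) = 1128 - 1504*sqrt(2)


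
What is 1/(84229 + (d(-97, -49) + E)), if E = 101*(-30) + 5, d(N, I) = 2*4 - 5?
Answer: 1/81207 ≈ 1.2314e-5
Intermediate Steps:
d(N, I) = 3 (d(N, I) = 8 - 5 = 3)
E = -3025 (E = -3030 + 5 = -3025)
1/(84229 + (d(-97, -49) + E)) = 1/(84229 + (3 - 3025)) = 1/(84229 - 3022) = 1/81207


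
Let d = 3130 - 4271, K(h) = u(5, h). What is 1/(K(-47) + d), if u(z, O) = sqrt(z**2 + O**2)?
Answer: -1141/1299647 - sqrt(2234)/1299647 ≈ -0.00091430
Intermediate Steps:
u(z, O) = sqrt(O**2 + z**2)
K(h) = sqrt(25 + h**2) (K(h) = sqrt(h**2 + 5**2) = sqrt(h**2 + 25) = sqrt(25 + h**2))
d = -1141
1/(K(-47) + d) = 1/(sqrt(25 + (-47)**2) - 1141) = 1/(sqrt(25 + 2209) - 1141) = 1/(sqrt(2234) - 1141) = 1/(-1141 + sqrt(2234))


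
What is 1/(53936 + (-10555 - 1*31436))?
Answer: 1/11945 ≈ 8.3717e-5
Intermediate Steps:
1/(53936 + (-10555 - 1*31436)) = 1/(53936 + (-10555 - 31436)) = 1/(53936 - 41991) = 1/11945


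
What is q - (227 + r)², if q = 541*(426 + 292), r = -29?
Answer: 349234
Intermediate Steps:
q = 388438 (q = 541*718 = 388438)
q - (227 + r)² = 388438 - (227 - 29)² = 388438 - 1*198² = 388438 - 1*39204 = 388438 - 39204 = 349234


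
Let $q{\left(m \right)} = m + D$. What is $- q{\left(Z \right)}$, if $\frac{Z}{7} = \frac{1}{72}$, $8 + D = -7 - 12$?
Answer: $\frac{1937}{72} \approx 26.903$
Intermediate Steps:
$D = -27$ ($D = -8 - 19 = -27$)
$Z = \frac{7}{72} \approx 0.097222$
$q{\left(m \right)} = -27 + m$ ($q{\left(m \right)} = m - 27 = -27 + m$)
$- q{\left(Z \right)} = - (-27 + \frac{7}{72}) = \left(-1\right) \left(- \frac{1937}{72}\right) = \frac{1937}{72}$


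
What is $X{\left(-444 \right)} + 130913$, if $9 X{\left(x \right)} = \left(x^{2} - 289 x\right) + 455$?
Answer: $\frac{1504124}{9} \approx 1.6713 \cdot 10^{5}$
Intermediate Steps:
$X{\left(x \right)} = \frac{455}{9} - \frac{289 x}{9} + \frac{x^{2}}{9}$ ($X{\left(x \right)} = \frac{\left(x^{2} - 289 x\right) + 455}{9} = \frac{455 + x^{2} - 289 x}{9} = \frac{455}{9} - \frac{289 x}{9} + \frac{x^{2}}{9}$)
$X{\left(-444 \right)} + 130913 = \left(\frac{455}{9} - - \frac{42772}{3} + \frac{\left(-444\right)^{2}}{9}\right) + 130913 = \left(\frac{455}{9} + \frac{42772}{3} + \frac{1}{9} \cdot 197136\right) + 130913 = \left(\frac{455}{9} + \frac{42772}{3} + 21904\right) + 130913 = \frac{325907}{9} + 130913 = \frac{1504124}{9}$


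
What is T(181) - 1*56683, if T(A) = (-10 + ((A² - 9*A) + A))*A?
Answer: 5609160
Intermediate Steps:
T(A) = A*(-10 + A² - 8*A) (T(A) = (-10 + (A² - 8*A))*A = (-10 + A² - 8*A)*A = A*(-10 + A² - 8*A))
T(181) - 1*56683 = 181*(-10 + 181² - 8*181) - 1*56683 = 181*(-10 + 32761 - 1448) - 56683 = 181*31303 - 56683 = 5665843 - 56683 = 5609160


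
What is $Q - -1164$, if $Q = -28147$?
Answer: $-26983$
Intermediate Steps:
$Q - -1164 = -28147 - -1164 = -28147 + 1164 = -26983$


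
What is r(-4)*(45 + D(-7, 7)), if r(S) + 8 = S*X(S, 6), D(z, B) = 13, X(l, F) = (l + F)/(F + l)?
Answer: -696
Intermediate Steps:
X(l, F) = 1 (X(l, F) = (F + l)/(F + l) = 1)
r(S) = -8 + S (r(S) = -8 + S*1 = -8 + S)
r(-4)*(45 + D(-7, 7)) = (-8 - 4)*(45 + 13) = -12*58 = -696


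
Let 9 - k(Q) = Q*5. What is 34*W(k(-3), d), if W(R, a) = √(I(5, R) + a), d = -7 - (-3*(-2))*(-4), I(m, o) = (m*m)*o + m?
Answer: 34*√622 ≈ 847.96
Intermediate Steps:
I(m, o) = m + o*m² (I(m, o) = m²*o + m = o*m² + m = m + o*m²)
k(Q) = 9 - 5*Q (k(Q) = 9 - Q*5 = 9 - 5*Q)
d = 17 (d = -7 - 6*(-4) = -7 - 1*(-24) = -7 + 24 = 17)
W(R, a) = √(5 + a + 25*R) (W(R, a) = √(5*(1 + 5*R) + a) = √((5 + 25*R) + a) = √(5 + a + 25*R))
34*W(k(-3), d) = 34*√(5 + 17 + 25*(9 - 5*(-3))) = 34*√(5 + 17 + 25*(9 + 15)) = 34*√(5 + 17 + 25*24) = 34*√(5 + 17 + 600) = 34*√622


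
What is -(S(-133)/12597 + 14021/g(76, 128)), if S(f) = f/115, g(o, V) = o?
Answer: -1069030613/5794620 ≈ -184.49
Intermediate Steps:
S(f) = f/115 (S(f) = f*(1/115) = f/115)
-(S(-133)/12597 + 14021/g(76, 128)) = -(((1/115)*(-133))/12597 + 14021/76) = -(-133/115*1/12597 + 14021*(1/76)) = -(-7/76245 + 14021/76) = -1*1069030613/5794620 = -1069030613/5794620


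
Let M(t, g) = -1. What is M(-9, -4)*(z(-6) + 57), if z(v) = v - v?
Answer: -57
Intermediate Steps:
z(v) = 0
M(-9, -4)*(z(-6) + 57) = -(0 + 57) = -1*57 = -57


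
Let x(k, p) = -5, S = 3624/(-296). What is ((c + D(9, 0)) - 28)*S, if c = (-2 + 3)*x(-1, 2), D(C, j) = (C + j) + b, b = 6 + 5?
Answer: 5889/37 ≈ 159.16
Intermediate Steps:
S = -453/37 (S = 3624*(-1/296) = -453/37 ≈ -12.243)
b = 11
D(C, j) = 11 + C + j (D(C, j) = (C + j) + 11 = 11 + C + j)
c = -5 (c = (-2 + 3)*(-5) = 1*(-5) = -5)
((c + D(9, 0)) - 28)*S = ((-5 + (11 + 9 + 0)) - 28)*(-453/37) = ((-5 + 20) - 28)*(-453/37) = (15 - 28)*(-453/37) = -13*(-453/37) = 5889/37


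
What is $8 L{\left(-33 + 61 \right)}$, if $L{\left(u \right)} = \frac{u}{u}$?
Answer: $8$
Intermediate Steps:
$L{\left(u \right)} = 1$
$8 L{\left(-33 + 61 \right)} = 8 \cdot 1 = 8$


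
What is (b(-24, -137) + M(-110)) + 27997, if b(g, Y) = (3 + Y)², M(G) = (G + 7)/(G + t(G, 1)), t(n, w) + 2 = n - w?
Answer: 10247622/223 ≈ 45953.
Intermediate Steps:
t(n, w) = -2 + n - w (t(n, w) = -2 + (n - w) = -2 + n - w)
M(G) = (7 + G)/(-3 + 2*G) (M(G) = (G + 7)/(G + (-2 + G - 1*1)) = (7 + G)/(G + (-2 + G - 1)) = (7 + G)/(G + (-3 + G)) = (7 + G)/(-3 + 2*G))
(b(-24, -137) + M(-110)) + 27997 = ((3 - 137)² + (7 - 110)/(-3 + 2*(-110))) + 27997 = ((-134)² - 103/(-3 - 220)) + 27997 = (17956 - 103/(-223)) + 27997 = (17956 - 1/223*(-103)) + 27997 = (17956 + 103/223) + 27997 = 4004291/223 + 27997 = 10247622/223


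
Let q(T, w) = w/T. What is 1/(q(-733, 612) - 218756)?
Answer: -733/160348760 ≈ -4.5713e-6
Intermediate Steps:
1/(q(-733, 612) - 218756) = 1/(612/(-733) - 218756) = 1/(612*(-1/733) - 218756) = 1/(-612/733 - 218756) = 1/(-160348760/733) = -733/160348760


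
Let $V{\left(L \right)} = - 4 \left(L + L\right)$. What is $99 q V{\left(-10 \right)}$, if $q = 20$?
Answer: $158400$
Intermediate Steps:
$V{\left(L \right)} = - 8 L$ ($V{\left(L \right)} = - 4 \cdot 2 L = - 8 L$)
$99 q V{\left(-10 \right)} = 99 \cdot 20 \left(\left(-8\right) \left(-10\right)\right) = 1980 \cdot 80 = 158400$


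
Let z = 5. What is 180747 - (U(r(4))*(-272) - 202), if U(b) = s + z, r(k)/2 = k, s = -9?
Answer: 179861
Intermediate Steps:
r(k) = 2*k
U(b) = -4 (U(b) = -9 + 5 = -4)
180747 - (U(r(4))*(-272) - 202) = 180747 - (-4*(-272) - 202) = 180747 - (1088 - 202) = 180747 - 1*886 = 180747 - 886 = 179861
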